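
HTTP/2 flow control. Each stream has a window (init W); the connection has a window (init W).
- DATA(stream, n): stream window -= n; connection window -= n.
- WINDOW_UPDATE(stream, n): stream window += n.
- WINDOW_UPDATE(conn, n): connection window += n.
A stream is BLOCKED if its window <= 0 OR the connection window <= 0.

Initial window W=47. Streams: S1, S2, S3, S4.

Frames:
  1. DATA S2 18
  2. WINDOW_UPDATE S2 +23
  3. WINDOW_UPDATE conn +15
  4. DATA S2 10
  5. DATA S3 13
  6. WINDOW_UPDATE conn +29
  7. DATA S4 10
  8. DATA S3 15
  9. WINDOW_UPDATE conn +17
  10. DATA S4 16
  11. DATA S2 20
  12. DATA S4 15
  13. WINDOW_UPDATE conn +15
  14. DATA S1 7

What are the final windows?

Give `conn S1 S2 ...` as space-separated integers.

Answer: -1 40 22 19 6

Derivation:
Op 1: conn=29 S1=47 S2=29 S3=47 S4=47 blocked=[]
Op 2: conn=29 S1=47 S2=52 S3=47 S4=47 blocked=[]
Op 3: conn=44 S1=47 S2=52 S3=47 S4=47 blocked=[]
Op 4: conn=34 S1=47 S2=42 S3=47 S4=47 blocked=[]
Op 5: conn=21 S1=47 S2=42 S3=34 S4=47 blocked=[]
Op 6: conn=50 S1=47 S2=42 S3=34 S4=47 blocked=[]
Op 7: conn=40 S1=47 S2=42 S3=34 S4=37 blocked=[]
Op 8: conn=25 S1=47 S2=42 S3=19 S4=37 blocked=[]
Op 9: conn=42 S1=47 S2=42 S3=19 S4=37 blocked=[]
Op 10: conn=26 S1=47 S2=42 S3=19 S4=21 blocked=[]
Op 11: conn=6 S1=47 S2=22 S3=19 S4=21 blocked=[]
Op 12: conn=-9 S1=47 S2=22 S3=19 S4=6 blocked=[1, 2, 3, 4]
Op 13: conn=6 S1=47 S2=22 S3=19 S4=6 blocked=[]
Op 14: conn=-1 S1=40 S2=22 S3=19 S4=6 blocked=[1, 2, 3, 4]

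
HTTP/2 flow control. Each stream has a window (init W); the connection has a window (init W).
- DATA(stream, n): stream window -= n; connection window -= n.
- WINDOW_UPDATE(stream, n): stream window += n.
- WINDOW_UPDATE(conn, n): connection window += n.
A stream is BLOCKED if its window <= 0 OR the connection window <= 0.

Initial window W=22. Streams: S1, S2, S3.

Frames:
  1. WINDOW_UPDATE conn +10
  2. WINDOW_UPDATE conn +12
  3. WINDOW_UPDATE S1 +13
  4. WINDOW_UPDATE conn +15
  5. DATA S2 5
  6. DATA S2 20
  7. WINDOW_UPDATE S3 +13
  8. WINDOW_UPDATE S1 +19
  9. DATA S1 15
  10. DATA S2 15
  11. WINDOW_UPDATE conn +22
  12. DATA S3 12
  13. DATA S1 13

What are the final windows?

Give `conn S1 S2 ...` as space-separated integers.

Op 1: conn=32 S1=22 S2=22 S3=22 blocked=[]
Op 2: conn=44 S1=22 S2=22 S3=22 blocked=[]
Op 3: conn=44 S1=35 S2=22 S3=22 blocked=[]
Op 4: conn=59 S1=35 S2=22 S3=22 blocked=[]
Op 5: conn=54 S1=35 S2=17 S3=22 blocked=[]
Op 6: conn=34 S1=35 S2=-3 S3=22 blocked=[2]
Op 7: conn=34 S1=35 S2=-3 S3=35 blocked=[2]
Op 8: conn=34 S1=54 S2=-3 S3=35 blocked=[2]
Op 9: conn=19 S1=39 S2=-3 S3=35 blocked=[2]
Op 10: conn=4 S1=39 S2=-18 S3=35 blocked=[2]
Op 11: conn=26 S1=39 S2=-18 S3=35 blocked=[2]
Op 12: conn=14 S1=39 S2=-18 S3=23 blocked=[2]
Op 13: conn=1 S1=26 S2=-18 S3=23 blocked=[2]

Answer: 1 26 -18 23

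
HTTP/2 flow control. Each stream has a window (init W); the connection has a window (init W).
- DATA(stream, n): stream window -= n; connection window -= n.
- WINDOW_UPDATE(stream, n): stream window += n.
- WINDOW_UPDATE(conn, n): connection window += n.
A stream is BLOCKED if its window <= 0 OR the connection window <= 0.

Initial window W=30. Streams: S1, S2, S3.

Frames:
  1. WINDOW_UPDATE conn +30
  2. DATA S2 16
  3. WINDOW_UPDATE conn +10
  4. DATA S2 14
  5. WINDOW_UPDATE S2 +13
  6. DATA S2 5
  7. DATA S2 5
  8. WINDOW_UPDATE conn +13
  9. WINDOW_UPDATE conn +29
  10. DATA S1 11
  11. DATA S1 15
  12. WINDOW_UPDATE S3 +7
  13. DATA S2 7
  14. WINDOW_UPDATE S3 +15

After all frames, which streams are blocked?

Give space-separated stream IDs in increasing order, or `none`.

Answer: S2

Derivation:
Op 1: conn=60 S1=30 S2=30 S3=30 blocked=[]
Op 2: conn=44 S1=30 S2=14 S3=30 blocked=[]
Op 3: conn=54 S1=30 S2=14 S3=30 blocked=[]
Op 4: conn=40 S1=30 S2=0 S3=30 blocked=[2]
Op 5: conn=40 S1=30 S2=13 S3=30 blocked=[]
Op 6: conn=35 S1=30 S2=8 S3=30 blocked=[]
Op 7: conn=30 S1=30 S2=3 S3=30 blocked=[]
Op 8: conn=43 S1=30 S2=3 S3=30 blocked=[]
Op 9: conn=72 S1=30 S2=3 S3=30 blocked=[]
Op 10: conn=61 S1=19 S2=3 S3=30 blocked=[]
Op 11: conn=46 S1=4 S2=3 S3=30 blocked=[]
Op 12: conn=46 S1=4 S2=3 S3=37 blocked=[]
Op 13: conn=39 S1=4 S2=-4 S3=37 blocked=[2]
Op 14: conn=39 S1=4 S2=-4 S3=52 blocked=[2]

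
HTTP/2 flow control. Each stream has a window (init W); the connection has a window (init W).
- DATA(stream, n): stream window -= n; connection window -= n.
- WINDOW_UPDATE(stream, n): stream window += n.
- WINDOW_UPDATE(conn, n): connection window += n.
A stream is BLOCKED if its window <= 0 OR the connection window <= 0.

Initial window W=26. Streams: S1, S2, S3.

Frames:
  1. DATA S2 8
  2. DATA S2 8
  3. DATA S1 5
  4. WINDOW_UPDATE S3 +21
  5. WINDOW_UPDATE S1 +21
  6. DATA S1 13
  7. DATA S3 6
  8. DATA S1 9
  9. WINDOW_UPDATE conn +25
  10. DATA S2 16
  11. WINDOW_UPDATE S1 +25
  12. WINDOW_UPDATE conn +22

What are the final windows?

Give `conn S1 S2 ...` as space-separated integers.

Op 1: conn=18 S1=26 S2=18 S3=26 blocked=[]
Op 2: conn=10 S1=26 S2=10 S3=26 blocked=[]
Op 3: conn=5 S1=21 S2=10 S3=26 blocked=[]
Op 4: conn=5 S1=21 S2=10 S3=47 blocked=[]
Op 5: conn=5 S1=42 S2=10 S3=47 blocked=[]
Op 6: conn=-8 S1=29 S2=10 S3=47 blocked=[1, 2, 3]
Op 7: conn=-14 S1=29 S2=10 S3=41 blocked=[1, 2, 3]
Op 8: conn=-23 S1=20 S2=10 S3=41 blocked=[1, 2, 3]
Op 9: conn=2 S1=20 S2=10 S3=41 blocked=[]
Op 10: conn=-14 S1=20 S2=-6 S3=41 blocked=[1, 2, 3]
Op 11: conn=-14 S1=45 S2=-6 S3=41 blocked=[1, 2, 3]
Op 12: conn=8 S1=45 S2=-6 S3=41 blocked=[2]

Answer: 8 45 -6 41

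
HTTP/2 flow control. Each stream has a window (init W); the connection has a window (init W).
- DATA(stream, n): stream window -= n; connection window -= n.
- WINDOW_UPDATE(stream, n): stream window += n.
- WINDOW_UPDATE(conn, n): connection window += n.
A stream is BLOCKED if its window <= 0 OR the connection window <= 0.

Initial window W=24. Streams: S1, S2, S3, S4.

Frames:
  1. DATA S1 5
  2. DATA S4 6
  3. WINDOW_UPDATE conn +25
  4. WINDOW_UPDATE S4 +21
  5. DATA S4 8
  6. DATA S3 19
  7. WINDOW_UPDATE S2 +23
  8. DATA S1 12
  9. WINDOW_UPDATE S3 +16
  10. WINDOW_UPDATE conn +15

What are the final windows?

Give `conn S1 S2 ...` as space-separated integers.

Answer: 14 7 47 21 31

Derivation:
Op 1: conn=19 S1=19 S2=24 S3=24 S4=24 blocked=[]
Op 2: conn=13 S1=19 S2=24 S3=24 S4=18 blocked=[]
Op 3: conn=38 S1=19 S2=24 S3=24 S4=18 blocked=[]
Op 4: conn=38 S1=19 S2=24 S3=24 S4=39 blocked=[]
Op 5: conn=30 S1=19 S2=24 S3=24 S4=31 blocked=[]
Op 6: conn=11 S1=19 S2=24 S3=5 S4=31 blocked=[]
Op 7: conn=11 S1=19 S2=47 S3=5 S4=31 blocked=[]
Op 8: conn=-1 S1=7 S2=47 S3=5 S4=31 blocked=[1, 2, 3, 4]
Op 9: conn=-1 S1=7 S2=47 S3=21 S4=31 blocked=[1, 2, 3, 4]
Op 10: conn=14 S1=7 S2=47 S3=21 S4=31 blocked=[]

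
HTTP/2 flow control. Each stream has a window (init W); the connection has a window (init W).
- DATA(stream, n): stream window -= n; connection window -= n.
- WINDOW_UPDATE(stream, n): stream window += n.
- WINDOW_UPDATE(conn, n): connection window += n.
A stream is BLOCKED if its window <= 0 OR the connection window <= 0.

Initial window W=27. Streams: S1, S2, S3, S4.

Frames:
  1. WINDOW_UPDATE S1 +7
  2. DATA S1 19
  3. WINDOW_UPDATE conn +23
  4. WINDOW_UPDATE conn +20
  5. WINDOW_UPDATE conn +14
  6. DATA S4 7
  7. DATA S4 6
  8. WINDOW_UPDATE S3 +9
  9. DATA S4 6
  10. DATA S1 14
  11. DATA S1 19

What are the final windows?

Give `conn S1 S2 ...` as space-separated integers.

Answer: 13 -18 27 36 8

Derivation:
Op 1: conn=27 S1=34 S2=27 S3=27 S4=27 blocked=[]
Op 2: conn=8 S1=15 S2=27 S3=27 S4=27 blocked=[]
Op 3: conn=31 S1=15 S2=27 S3=27 S4=27 blocked=[]
Op 4: conn=51 S1=15 S2=27 S3=27 S4=27 blocked=[]
Op 5: conn=65 S1=15 S2=27 S3=27 S4=27 blocked=[]
Op 6: conn=58 S1=15 S2=27 S3=27 S4=20 blocked=[]
Op 7: conn=52 S1=15 S2=27 S3=27 S4=14 blocked=[]
Op 8: conn=52 S1=15 S2=27 S3=36 S4=14 blocked=[]
Op 9: conn=46 S1=15 S2=27 S3=36 S4=8 blocked=[]
Op 10: conn=32 S1=1 S2=27 S3=36 S4=8 blocked=[]
Op 11: conn=13 S1=-18 S2=27 S3=36 S4=8 blocked=[1]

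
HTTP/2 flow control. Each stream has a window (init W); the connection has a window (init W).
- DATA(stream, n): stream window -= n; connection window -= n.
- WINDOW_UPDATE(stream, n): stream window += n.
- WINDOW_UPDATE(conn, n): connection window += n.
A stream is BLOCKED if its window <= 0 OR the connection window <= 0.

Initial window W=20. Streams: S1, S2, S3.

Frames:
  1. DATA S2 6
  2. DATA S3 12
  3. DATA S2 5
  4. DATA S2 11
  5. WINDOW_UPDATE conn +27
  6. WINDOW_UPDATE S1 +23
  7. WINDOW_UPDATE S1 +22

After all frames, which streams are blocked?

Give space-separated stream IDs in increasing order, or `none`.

Op 1: conn=14 S1=20 S2=14 S3=20 blocked=[]
Op 2: conn=2 S1=20 S2=14 S3=8 blocked=[]
Op 3: conn=-3 S1=20 S2=9 S3=8 blocked=[1, 2, 3]
Op 4: conn=-14 S1=20 S2=-2 S3=8 blocked=[1, 2, 3]
Op 5: conn=13 S1=20 S2=-2 S3=8 blocked=[2]
Op 6: conn=13 S1=43 S2=-2 S3=8 blocked=[2]
Op 7: conn=13 S1=65 S2=-2 S3=8 blocked=[2]

Answer: S2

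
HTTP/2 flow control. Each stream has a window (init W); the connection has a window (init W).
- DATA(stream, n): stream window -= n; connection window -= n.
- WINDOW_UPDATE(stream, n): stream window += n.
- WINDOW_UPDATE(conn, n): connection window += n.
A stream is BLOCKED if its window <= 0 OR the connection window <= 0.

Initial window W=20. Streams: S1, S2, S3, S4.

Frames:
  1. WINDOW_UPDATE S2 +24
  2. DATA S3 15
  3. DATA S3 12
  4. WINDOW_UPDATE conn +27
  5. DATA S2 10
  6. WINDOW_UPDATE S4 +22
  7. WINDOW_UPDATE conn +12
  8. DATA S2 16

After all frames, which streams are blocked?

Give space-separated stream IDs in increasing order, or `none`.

Op 1: conn=20 S1=20 S2=44 S3=20 S4=20 blocked=[]
Op 2: conn=5 S1=20 S2=44 S3=5 S4=20 blocked=[]
Op 3: conn=-7 S1=20 S2=44 S3=-7 S4=20 blocked=[1, 2, 3, 4]
Op 4: conn=20 S1=20 S2=44 S3=-7 S4=20 blocked=[3]
Op 5: conn=10 S1=20 S2=34 S3=-7 S4=20 blocked=[3]
Op 6: conn=10 S1=20 S2=34 S3=-7 S4=42 blocked=[3]
Op 7: conn=22 S1=20 S2=34 S3=-7 S4=42 blocked=[3]
Op 8: conn=6 S1=20 S2=18 S3=-7 S4=42 blocked=[3]

Answer: S3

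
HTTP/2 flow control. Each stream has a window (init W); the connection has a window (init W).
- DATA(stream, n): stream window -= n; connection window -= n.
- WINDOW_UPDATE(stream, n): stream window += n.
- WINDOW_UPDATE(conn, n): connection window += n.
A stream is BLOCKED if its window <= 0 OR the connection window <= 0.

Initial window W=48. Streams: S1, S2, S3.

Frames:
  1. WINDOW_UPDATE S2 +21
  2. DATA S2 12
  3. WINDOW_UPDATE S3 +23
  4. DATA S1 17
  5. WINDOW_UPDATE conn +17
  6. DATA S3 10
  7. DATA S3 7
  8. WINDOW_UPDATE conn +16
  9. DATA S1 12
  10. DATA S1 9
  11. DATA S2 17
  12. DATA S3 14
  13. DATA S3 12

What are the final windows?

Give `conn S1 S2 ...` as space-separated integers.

Op 1: conn=48 S1=48 S2=69 S3=48 blocked=[]
Op 2: conn=36 S1=48 S2=57 S3=48 blocked=[]
Op 3: conn=36 S1=48 S2=57 S3=71 blocked=[]
Op 4: conn=19 S1=31 S2=57 S3=71 blocked=[]
Op 5: conn=36 S1=31 S2=57 S3=71 blocked=[]
Op 6: conn=26 S1=31 S2=57 S3=61 blocked=[]
Op 7: conn=19 S1=31 S2=57 S3=54 blocked=[]
Op 8: conn=35 S1=31 S2=57 S3=54 blocked=[]
Op 9: conn=23 S1=19 S2=57 S3=54 blocked=[]
Op 10: conn=14 S1=10 S2=57 S3=54 blocked=[]
Op 11: conn=-3 S1=10 S2=40 S3=54 blocked=[1, 2, 3]
Op 12: conn=-17 S1=10 S2=40 S3=40 blocked=[1, 2, 3]
Op 13: conn=-29 S1=10 S2=40 S3=28 blocked=[1, 2, 3]

Answer: -29 10 40 28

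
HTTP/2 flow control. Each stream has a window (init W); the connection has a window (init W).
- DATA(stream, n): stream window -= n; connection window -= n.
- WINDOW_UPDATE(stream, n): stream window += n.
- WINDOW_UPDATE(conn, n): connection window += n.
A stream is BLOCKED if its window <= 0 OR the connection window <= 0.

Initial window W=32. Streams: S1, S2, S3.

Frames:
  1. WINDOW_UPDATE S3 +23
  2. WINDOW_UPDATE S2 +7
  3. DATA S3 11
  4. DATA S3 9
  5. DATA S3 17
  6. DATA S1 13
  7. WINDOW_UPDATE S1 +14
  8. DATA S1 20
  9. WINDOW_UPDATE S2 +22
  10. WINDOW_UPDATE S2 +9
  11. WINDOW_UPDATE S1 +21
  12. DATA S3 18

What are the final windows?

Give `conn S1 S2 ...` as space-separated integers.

Op 1: conn=32 S1=32 S2=32 S3=55 blocked=[]
Op 2: conn=32 S1=32 S2=39 S3=55 blocked=[]
Op 3: conn=21 S1=32 S2=39 S3=44 blocked=[]
Op 4: conn=12 S1=32 S2=39 S3=35 blocked=[]
Op 5: conn=-5 S1=32 S2=39 S3=18 blocked=[1, 2, 3]
Op 6: conn=-18 S1=19 S2=39 S3=18 blocked=[1, 2, 3]
Op 7: conn=-18 S1=33 S2=39 S3=18 blocked=[1, 2, 3]
Op 8: conn=-38 S1=13 S2=39 S3=18 blocked=[1, 2, 3]
Op 9: conn=-38 S1=13 S2=61 S3=18 blocked=[1, 2, 3]
Op 10: conn=-38 S1=13 S2=70 S3=18 blocked=[1, 2, 3]
Op 11: conn=-38 S1=34 S2=70 S3=18 blocked=[1, 2, 3]
Op 12: conn=-56 S1=34 S2=70 S3=0 blocked=[1, 2, 3]

Answer: -56 34 70 0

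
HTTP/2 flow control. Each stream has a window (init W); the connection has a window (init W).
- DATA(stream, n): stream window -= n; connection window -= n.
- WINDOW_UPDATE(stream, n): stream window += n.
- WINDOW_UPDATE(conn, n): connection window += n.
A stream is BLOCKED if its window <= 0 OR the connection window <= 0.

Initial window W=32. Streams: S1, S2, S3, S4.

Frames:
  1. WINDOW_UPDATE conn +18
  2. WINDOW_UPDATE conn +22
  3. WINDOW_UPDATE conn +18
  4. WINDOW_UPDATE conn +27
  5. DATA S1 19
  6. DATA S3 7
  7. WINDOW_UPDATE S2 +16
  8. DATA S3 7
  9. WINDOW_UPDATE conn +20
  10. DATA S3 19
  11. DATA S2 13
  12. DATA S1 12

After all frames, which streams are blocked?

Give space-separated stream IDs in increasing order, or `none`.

Answer: S3

Derivation:
Op 1: conn=50 S1=32 S2=32 S3=32 S4=32 blocked=[]
Op 2: conn=72 S1=32 S2=32 S3=32 S4=32 blocked=[]
Op 3: conn=90 S1=32 S2=32 S3=32 S4=32 blocked=[]
Op 4: conn=117 S1=32 S2=32 S3=32 S4=32 blocked=[]
Op 5: conn=98 S1=13 S2=32 S3=32 S4=32 blocked=[]
Op 6: conn=91 S1=13 S2=32 S3=25 S4=32 blocked=[]
Op 7: conn=91 S1=13 S2=48 S3=25 S4=32 blocked=[]
Op 8: conn=84 S1=13 S2=48 S3=18 S4=32 blocked=[]
Op 9: conn=104 S1=13 S2=48 S3=18 S4=32 blocked=[]
Op 10: conn=85 S1=13 S2=48 S3=-1 S4=32 blocked=[3]
Op 11: conn=72 S1=13 S2=35 S3=-1 S4=32 blocked=[3]
Op 12: conn=60 S1=1 S2=35 S3=-1 S4=32 blocked=[3]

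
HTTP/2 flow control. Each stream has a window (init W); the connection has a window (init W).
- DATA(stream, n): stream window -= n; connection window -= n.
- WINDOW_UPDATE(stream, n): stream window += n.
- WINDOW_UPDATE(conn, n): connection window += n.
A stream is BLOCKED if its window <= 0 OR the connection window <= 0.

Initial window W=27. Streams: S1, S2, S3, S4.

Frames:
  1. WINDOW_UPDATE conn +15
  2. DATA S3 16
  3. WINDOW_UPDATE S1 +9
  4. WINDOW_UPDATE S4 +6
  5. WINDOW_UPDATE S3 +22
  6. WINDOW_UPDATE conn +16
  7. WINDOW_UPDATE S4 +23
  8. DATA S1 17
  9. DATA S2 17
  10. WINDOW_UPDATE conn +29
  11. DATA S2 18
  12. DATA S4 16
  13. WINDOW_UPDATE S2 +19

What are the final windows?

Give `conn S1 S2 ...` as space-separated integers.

Answer: 3 19 11 33 40

Derivation:
Op 1: conn=42 S1=27 S2=27 S3=27 S4=27 blocked=[]
Op 2: conn=26 S1=27 S2=27 S3=11 S4=27 blocked=[]
Op 3: conn=26 S1=36 S2=27 S3=11 S4=27 blocked=[]
Op 4: conn=26 S1=36 S2=27 S3=11 S4=33 blocked=[]
Op 5: conn=26 S1=36 S2=27 S3=33 S4=33 blocked=[]
Op 6: conn=42 S1=36 S2=27 S3=33 S4=33 blocked=[]
Op 7: conn=42 S1=36 S2=27 S3=33 S4=56 blocked=[]
Op 8: conn=25 S1=19 S2=27 S3=33 S4=56 blocked=[]
Op 9: conn=8 S1=19 S2=10 S3=33 S4=56 blocked=[]
Op 10: conn=37 S1=19 S2=10 S3=33 S4=56 blocked=[]
Op 11: conn=19 S1=19 S2=-8 S3=33 S4=56 blocked=[2]
Op 12: conn=3 S1=19 S2=-8 S3=33 S4=40 blocked=[2]
Op 13: conn=3 S1=19 S2=11 S3=33 S4=40 blocked=[]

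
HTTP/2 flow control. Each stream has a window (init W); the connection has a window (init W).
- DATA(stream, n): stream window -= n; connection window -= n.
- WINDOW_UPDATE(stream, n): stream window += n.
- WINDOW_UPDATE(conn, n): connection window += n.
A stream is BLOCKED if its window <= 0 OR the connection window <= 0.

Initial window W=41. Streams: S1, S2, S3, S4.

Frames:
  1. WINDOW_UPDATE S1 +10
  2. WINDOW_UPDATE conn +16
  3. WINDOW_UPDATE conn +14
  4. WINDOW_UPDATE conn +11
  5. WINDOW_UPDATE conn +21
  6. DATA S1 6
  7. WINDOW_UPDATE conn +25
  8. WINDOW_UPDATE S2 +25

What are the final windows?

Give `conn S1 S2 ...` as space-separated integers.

Op 1: conn=41 S1=51 S2=41 S3=41 S4=41 blocked=[]
Op 2: conn=57 S1=51 S2=41 S3=41 S4=41 blocked=[]
Op 3: conn=71 S1=51 S2=41 S3=41 S4=41 blocked=[]
Op 4: conn=82 S1=51 S2=41 S3=41 S4=41 blocked=[]
Op 5: conn=103 S1=51 S2=41 S3=41 S4=41 blocked=[]
Op 6: conn=97 S1=45 S2=41 S3=41 S4=41 blocked=[]
Op 7: conn=122 S1=45 S2=41 S3=41 S4=41 blocked=[]
Op 8: conn=122 S1=45 S2=66 S3=41 S4=41 blocked=[]

Answer: 122 45 66 41 41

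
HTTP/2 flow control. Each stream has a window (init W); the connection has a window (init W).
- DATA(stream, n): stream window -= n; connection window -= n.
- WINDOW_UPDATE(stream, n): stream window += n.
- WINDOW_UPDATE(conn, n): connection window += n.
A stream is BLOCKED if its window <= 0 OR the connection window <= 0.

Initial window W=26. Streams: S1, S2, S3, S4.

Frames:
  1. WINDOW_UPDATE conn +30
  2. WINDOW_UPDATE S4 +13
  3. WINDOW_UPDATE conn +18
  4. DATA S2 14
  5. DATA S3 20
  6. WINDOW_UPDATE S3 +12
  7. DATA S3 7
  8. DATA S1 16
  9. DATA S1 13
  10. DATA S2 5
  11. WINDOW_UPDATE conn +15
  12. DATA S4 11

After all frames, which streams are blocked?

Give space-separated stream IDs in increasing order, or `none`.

Answer: S1

Derivation:
Op 1: conn=56 S1=26 S2=26 S3=26 S4=26 blocked=[]
Op 2: conn=56 S1=26 S2=26 S3=26 S4=39 blocked=[]
Op 3: conn=74 S1=26 S2=26 S3=26 S4=39 blocked=[]
Op 4: conn=60 S1=26 S2=12 S3=26 S4=39 blocked=[]
Op 5: conn=40 S1=26 S2=12 S3=6 S4=39 blocked=[]
Op 6: conn=40 S1=26 S2=12 S3=18 S4=39 blocked=[]
Op 7: conn=33 S1=26 S2=12 S3=11 S4=39 blocked=[]
Op 8: conn=17 S1=10 S2=12 S3=11 S4=39 blocked=[]
Op 9: conn=4 S1=-3 S2=12 S3=11 S4=39 blocked=[1]
Op 10: conn=-1 S1=-3 S2=7 S3=11 S4=39 blocked=[1, 2, 3, 4]
Op 11: conn=14 S1=-3 S2=7 S3=11 S4=39 blocked=[1]
Op 12: conn=3 S1=-3 S2=7 S3=11 S4=28 blocked=[1]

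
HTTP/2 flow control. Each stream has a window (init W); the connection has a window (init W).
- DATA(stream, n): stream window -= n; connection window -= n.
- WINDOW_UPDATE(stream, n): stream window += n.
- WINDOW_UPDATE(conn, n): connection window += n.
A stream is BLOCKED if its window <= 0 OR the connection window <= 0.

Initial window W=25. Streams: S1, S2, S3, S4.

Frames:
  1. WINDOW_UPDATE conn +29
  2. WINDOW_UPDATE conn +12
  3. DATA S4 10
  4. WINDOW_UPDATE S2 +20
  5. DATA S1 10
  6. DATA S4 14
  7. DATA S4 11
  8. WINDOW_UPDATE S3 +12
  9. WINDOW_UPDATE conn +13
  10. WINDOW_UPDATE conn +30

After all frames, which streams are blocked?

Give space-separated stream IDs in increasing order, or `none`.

Answer: S4

Derivation:
Op 1: conn=54 S1=25 S2=25 S3=25 S4=25 blocked=[]
Op 2: conn=66 S1=25 S2=25 S3=25 S4=25 blocked=[]
Op 3: conn=56 S1=25 S2=25 S3=25 S4=15 blocked=[]
Op 4: conn=56 S1=25 S2=45 S3=25 S4=15 blocked=[]
Op 5: conn=46 S1=15 S2=45 S3=25 S4=15 blocked=[]
Op 6: conn=32 S1=15 S2=45 S3=25 S4=1 blocked=[]
Op 7: conn=21 S1=15 S2=45 S3=25 S4=-10 blocked=[4]
Op 8: conn=21 S1=15 S2=45 S3=37 S4=-10 blocked=[4]
Op 9: conn=34 S1=15 S2=45 S3=37 S4=-10 blocked=[4]
Op 10: conn=64 S1=15 S2=45 S3=37 S4=-10 blocked=[4]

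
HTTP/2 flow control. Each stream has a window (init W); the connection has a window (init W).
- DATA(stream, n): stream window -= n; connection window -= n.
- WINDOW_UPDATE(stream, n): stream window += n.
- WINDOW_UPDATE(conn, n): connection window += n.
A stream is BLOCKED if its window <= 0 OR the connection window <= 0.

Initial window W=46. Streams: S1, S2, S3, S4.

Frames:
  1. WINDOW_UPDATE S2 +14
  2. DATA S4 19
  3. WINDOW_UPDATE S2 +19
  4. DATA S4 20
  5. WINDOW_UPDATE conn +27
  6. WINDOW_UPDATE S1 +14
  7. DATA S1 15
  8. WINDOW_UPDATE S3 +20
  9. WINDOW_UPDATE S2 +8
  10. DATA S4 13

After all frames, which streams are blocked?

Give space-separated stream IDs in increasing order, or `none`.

Answer: S4

Derivation:
Op 1: conn=46 S1=46 S2=60 S3=46 S4=46 blocked=[]
Op 2: conn=27 S1=46 S2=60 S3=46 S4=27 blocked=[]
Op 3: conn=27 S1=46 S2=79 S3=46 S4=27 blocked=[]
Op 4: conn=7 S1=46 S2=79 S3=46 S4=7 blocked=[]
Op 5: conn=34 S1=46 S2=79 S3=46 S4=7 blocked=[]
Op 6: conn=34 S1=60 S2=79 S3=46 S4=7 blocked=[]
Op 7: conn=19 S1=45 S2=79 S3=46 S4=7 blocked=[]
Op 8: conn=19 S1=45 S2=79 S3=66 S4=7 blocked=[]
Op 9: conn=19 S1=45 S2=87 S3=66 S4=7 blocked=[]
Op 10: conn=6 S1=45 S2=87 S3=66 S4=-6 blocked=[4]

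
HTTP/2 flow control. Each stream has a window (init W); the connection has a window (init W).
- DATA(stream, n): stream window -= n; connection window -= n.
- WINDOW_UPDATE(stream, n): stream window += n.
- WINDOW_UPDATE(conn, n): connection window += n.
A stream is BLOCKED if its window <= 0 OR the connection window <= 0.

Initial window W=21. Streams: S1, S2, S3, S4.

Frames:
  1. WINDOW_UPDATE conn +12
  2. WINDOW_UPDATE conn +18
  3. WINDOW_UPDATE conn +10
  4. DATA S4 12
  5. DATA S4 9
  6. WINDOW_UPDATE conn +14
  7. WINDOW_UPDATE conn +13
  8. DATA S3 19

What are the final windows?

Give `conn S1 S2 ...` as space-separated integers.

Op 1: conn=33 S1=21 S2=21 S3=21 S4=21 blocked=[]
Op 2: conn=51 S1=21 S2=21 S3=21 S4=21 blocked=[]
Op 3: conn=61 S1=21 S2=21 S3=21 S4=21 blocked=[]
Op 4: conn=49 S1=21 S2=21 S3=21 S4=9 blocked=[]
Op 5: conn=40 S1=21 S2=21 S3=21 S4=0 blocked=[4]
Op 6: conn=54 S1=21 S2=21 S3=21 S4=0 blocked=[4]
Op 7: conn=67 S1=21 S2=21 S3=21 S4=0 blocked=[4]
Op 8: conn=48 S1=21 S2=21 S3=2 S4=0 blocked=[4]

Answer: 48 21 21 2 0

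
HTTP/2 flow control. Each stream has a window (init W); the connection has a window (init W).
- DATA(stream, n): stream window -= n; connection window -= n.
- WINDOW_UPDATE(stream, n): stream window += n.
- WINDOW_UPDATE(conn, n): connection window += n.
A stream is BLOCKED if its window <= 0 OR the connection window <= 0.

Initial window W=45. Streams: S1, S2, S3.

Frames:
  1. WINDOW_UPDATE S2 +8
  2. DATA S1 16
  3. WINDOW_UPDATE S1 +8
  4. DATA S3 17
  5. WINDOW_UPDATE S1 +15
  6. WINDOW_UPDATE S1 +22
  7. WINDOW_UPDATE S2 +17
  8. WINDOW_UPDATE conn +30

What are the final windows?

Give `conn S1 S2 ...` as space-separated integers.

Answer: 42 74 70 28

Derivation:
Op 1: conn=45 S1=45 S2=53 S3=45 blocked=[]
Op 2: conn=29 S1=29 S2=53 S3=45 blocked=[]
Op 3: conn=29 S1=37 S2=53 S3=45 blocked=[]
Op 4: conn=12 S1=37 S2=53 S3=28 blocked=[]
Op 5: conn=12 S1=52 S2=53 S3=28 blocked=[]
Op 6: conn=12 S1=74 S2=53 S3=28 blocked=[]
Op 7: conn=12 S1=74 S2=70 S3=28 blocked=[]
Op 8: conn=42 S1=74 S2=70 S3=28 blocked=[]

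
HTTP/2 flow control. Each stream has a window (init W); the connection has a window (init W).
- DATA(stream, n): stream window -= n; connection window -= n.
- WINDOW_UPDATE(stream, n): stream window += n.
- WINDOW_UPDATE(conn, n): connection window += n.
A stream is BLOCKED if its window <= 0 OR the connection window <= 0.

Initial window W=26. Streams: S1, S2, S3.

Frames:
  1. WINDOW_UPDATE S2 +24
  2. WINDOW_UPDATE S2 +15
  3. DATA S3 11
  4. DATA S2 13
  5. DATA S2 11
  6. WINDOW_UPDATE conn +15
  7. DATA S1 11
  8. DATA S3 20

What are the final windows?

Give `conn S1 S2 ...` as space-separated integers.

Answer: -25 15 41 -5

Derivation:
Op 1: conn=26 S1=26 S2=50 S3=26 blocked=[]
Op 2: conn=26 S1=26 S2=65 S3=26 blocked=[]
Op 3: conn=15 S1=26 S2=65 S3=15 blocked=[]
Op 4: conn=2 S1=26 S2=52 S3=15 blocked=[]
Op 5: conn=-9 S1=26 S2=41 S3=15 blocked=[1, 2, 3]
Op 6: conn=6 S1=26 S2=41 S3=15 blocked=[]
Op 7: conn=-5 S1=15 S2=41 S3=15 blocked=[1, 2, 3]
Op 8: conn=-25 S1=15 S2=41 S3=-5 blocked=[1, 2, 3]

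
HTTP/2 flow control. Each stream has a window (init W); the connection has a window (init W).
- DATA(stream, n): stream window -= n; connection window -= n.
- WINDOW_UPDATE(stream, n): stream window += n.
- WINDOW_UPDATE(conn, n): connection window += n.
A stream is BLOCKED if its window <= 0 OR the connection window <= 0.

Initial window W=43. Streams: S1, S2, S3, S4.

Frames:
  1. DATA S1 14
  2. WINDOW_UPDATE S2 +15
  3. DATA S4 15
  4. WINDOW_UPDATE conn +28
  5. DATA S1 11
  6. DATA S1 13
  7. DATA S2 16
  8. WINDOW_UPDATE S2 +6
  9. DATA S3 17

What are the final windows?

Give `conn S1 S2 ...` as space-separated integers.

Op 1: conn=29 S1=29 S2=43 S3=43 S4=43 blocked=[]
Op 2: conn=29 S1=29 S2=58 S3=43 S4=43 blocked=[]
Op 3: conn=14 S1=29 S2=58 S3=43 S4=28 blocked=[]
Op 4: conn=42 S1=29 S2=58 S3=43 S4=28 blocked=[]
Op 5: conn=31 S1=18 S2=58 S3=43 S4=28 blocked=[]
Op 6: conn=18 S1=5 S2=58 S3=43 S4=28 blocked=[]
Op 7: conn=2 S1=5 S2=42 S3=43 S4=28 blocked=[]
Op 8: conn=2 S1=5 S2=48 S3=43 S4=28 blocked=[]
Op 9: conn=-15 S1=5 S2=48 S3=26 S4=28 blocked=[1, 2, 3, 4]

Answer: -15 5 48 26 28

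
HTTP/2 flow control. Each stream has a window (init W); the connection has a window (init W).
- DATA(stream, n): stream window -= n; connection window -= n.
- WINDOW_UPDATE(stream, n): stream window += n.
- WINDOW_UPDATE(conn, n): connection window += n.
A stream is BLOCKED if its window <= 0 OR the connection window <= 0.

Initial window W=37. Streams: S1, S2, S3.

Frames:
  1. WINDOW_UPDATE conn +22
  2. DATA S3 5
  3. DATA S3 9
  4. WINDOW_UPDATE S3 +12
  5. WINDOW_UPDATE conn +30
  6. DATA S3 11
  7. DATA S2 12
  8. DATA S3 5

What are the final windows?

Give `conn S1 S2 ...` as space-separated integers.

Answer: 47 37 25 19

Derivation:
Op 1: conn=59 S1=37 S2=37 S3=37 blocked=[]
Op 2: conn=54 S1=37 S2=37 S3=32 blocked=[]
Op 3: conn=45 S1=37 S2=37 S3=23 blocked=[]
Op 4: conn=45 S1=37 S2=37 S3=35 blocked=[]
Op 5: conn=75 S1=37 S2=37 S3=35 blocked=[]
Op 6: conn=64 S1=37 S2=37 S3=24 blocked=[]
Op 7: conn=52 S1=37 S2=25 S3=24 blocked=[]
Op 8: conn=47 S1=37 S2=25 S3=19 blocked=[]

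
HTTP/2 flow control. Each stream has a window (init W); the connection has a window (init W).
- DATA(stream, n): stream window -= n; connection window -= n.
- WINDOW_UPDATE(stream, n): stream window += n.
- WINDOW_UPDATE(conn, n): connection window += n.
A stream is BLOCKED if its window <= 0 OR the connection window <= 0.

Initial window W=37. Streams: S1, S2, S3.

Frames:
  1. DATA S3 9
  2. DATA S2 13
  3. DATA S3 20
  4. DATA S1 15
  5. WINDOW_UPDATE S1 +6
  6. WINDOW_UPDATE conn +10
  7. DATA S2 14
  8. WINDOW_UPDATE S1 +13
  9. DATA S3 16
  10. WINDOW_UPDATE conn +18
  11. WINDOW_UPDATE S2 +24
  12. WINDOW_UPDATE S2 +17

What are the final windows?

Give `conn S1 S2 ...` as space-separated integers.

Op 1: conn=28 S1=37 S2=37 S3=28 blocked=[]
Op 2: conn=15 S1=37 S2=24 S3=28 blocked=[]
Op 3: conn=-5 S1=37 S2=24 S3=8 blocked=[1, 2, 3]
Op 4: conn=-20 S1=22 S2=24 S3=8 blocked=[1, 2, 3]
Op 5: conn=-20 S1=28 S2=24 S3=8 blocked=[1, 2, 3]
Op 6: conn=-10 S1=28 S2=24 S3=8 blocked=[1, 2, 3]
Op 7: conn=-24 S1=28 S2=10 S3=8 blocked=[1, 2, 3]
Op 8: conn=-24 S1=41 S2=10 S3=8 blocked=[1, 2, 3]
Op 9: conn=-40 S1=41 S2=10 S3=-8 blocked=[1, 2, 3]
Op 10: conn=-22 S1=41 S2=10 S3=-8 blocked=[1, 2, 3]
Op 11: conn=-22 S1=41 S2=34 S3=-8 blocked=[1, 2, 3]
Op 12: conn=-22 S1=41 S2=51 S3=-8 blocked=[1, 2, 3]

Answer: -22 41 51 -8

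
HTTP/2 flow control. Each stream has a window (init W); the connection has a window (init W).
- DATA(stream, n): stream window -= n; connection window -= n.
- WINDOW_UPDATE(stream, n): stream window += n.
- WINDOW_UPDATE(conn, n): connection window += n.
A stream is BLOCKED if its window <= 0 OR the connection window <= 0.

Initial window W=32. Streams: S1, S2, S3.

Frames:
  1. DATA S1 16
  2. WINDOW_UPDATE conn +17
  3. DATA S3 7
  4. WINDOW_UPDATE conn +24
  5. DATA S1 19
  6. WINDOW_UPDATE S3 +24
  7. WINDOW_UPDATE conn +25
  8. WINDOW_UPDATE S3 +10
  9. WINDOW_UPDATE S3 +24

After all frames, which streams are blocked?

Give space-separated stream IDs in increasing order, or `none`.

Op 1: conn=16 S1=16 S2=32 S3=32 blocked=[]
Op 2: conn=33 S1=16 S2=32 S3=32 blocked=[]
Op 3: conn=26 S1=16 S2=32 S3=25 blocked=[]
Op 4: conn=50 S1=16 S2=32 S3=25 blocked=[]
Op 5: conn=31 S1=-3 S2=32 S3=25 blocked=[1]
Op 6: conn=31 S1=-3 S2=32 S3=49 blocked=[1]
Op 7: conn=56 S1=-3 S2=32 S3=49 blocked=[1]
Op 8: conn=56 S1=-3 S2=32 S3=59 blocked=[1]
Op 9: conn=56 S1=-3 S2=32 S3=83 blocked=[1]

Answer: S1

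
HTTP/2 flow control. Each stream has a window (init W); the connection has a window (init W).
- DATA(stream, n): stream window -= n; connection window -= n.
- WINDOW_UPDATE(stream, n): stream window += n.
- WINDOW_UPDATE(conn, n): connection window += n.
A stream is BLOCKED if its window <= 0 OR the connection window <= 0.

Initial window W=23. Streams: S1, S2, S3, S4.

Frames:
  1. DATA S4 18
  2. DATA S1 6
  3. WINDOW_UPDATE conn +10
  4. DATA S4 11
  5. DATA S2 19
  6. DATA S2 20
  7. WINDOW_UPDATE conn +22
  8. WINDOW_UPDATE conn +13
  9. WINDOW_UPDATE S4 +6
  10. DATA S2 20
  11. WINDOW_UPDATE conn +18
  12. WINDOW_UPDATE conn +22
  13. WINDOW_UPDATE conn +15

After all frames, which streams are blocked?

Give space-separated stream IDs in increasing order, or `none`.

Answer: S2 S4

Derivation:
Op 1: conn=5 S1=23 S2=23 S3=23 S4=5 blocked=[]
Op 2: conn=-1 S1=17 S2=23 S3=23 S4=5 blocked=[1, 2, 3, 4]
Op 3: conn=9 S1=17 S2=23 S3=23 S4=5 blocked=[]
Op 4: conn=-2 S1=17 S2=23 S3=23 S4=-6 blocked=[1, 2, 3, 4]
Op 5: conn=-21 S1=17 S2=4 S3=23 S4=-6 blocked=[1, 2, 3, 4]
Op 6: conn=-41 S1=17 S2=-16 S3=23 S4=-6 blocked=[1, 2, 3, 4]
Op 7: conn=-19 S1=17 S2=-16 S3=23 S4=-6 blocked=[1, 2, 3, 4]
Op 8: conn=-6 S1=17 S2=-16 S3=23 S4=-6 blocked=[1, 2, 3, 4]
Op 9: conn=-6 S1=17 S2=-16 S3=23 S4=0 blocked=[1, 2, 3, 4]
Op 10: conn=-26 S1=17 S2=-36 S3=23 S4=0 blocked=[1, 2, 3, 4]
Op 11: conn=-8 S1=17 S2=-36 S3=23 S4=0 blocked=[1, 2, 3, 4]
Op 12: conn=14 S1=17 S2=-36 S3=23 S4=0 blocked=[2, 4]
Op 13: conn=29 S1=17 S2=-36 S3=23 S4=0 blocked=[2, 4]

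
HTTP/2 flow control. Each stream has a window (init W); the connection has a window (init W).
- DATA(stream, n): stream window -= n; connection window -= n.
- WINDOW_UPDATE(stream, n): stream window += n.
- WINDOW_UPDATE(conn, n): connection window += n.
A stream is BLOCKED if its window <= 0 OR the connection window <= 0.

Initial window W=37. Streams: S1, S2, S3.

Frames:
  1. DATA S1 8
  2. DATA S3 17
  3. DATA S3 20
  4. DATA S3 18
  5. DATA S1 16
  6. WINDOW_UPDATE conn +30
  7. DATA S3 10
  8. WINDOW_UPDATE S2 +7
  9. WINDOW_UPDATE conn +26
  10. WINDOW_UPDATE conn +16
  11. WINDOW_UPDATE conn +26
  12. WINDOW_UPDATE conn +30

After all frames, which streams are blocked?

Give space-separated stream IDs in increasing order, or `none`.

Answer: S3

Derivation:
Op 1: conn=29 S1=29 S2=37 S3=37 blocked=[]
Op 2: conn=12 S1=29 S2=37 S3=20 blocked=[]
Op 3: conn=-8 S1=29 S2=37 S3=0 blocked=[1, 2, 3]
Op 4: conn=-26 S1=29 S2=37 S3=-18 blocked=[1, 2, 3]
Op 5: conn=-42 S1=13 S2=37 S3=-18 blocked=[1, 2, 3]
Op 6: conn=-12 S1=13 S2=37 S3=-18 blocked=[1, 2, 3]
Op 7: conn=-22 S1=13 S2=37 S3=-28 blocked=[1, 2, 3]
Op 8: conn=-22 S1=13 S2=44 S3=-28 blocked=[1, 2, 3]
Op 9: conn=4 S1=13 S2=44 S3=-28 blocked=[3]
Op 10: conn=20 S1=13 S2=44 S3=-28 blocked=[3]
Op 11: conn=46 S1=13 S2=44 S3=-28 blocked=[3]
Op 12: conn=76 S1=13 S2=44 S3=-28 blocked=[3]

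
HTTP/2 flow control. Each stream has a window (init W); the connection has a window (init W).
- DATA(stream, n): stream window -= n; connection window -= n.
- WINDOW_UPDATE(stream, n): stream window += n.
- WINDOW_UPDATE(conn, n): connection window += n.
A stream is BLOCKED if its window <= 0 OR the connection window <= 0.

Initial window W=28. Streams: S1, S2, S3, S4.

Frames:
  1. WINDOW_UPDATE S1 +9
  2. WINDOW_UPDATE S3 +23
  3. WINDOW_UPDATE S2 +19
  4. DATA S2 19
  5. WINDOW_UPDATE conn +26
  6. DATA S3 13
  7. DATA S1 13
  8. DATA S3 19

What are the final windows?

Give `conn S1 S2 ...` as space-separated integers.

Answer: -10 24 28 19 28

Derivation:
Op 1: conn=28 S1=37 S2=28 S3=28 S4=28 blocked=[]
Op 2: conn=28 S1=37 S2=28 S3=51 S4=28 blocked=[]
Op 3: conn=28 S1=37 S2=47 S3=51 S4=28 blocked=[]
Op 4: conn=9 S1=37 S2=28 S3=51 S4=28 blocked=[]
Op 5: conn=35 S1=37 S2=28 S3=51 S4=28 blocked=[]
Op 6: conn=22 S1=37 S2=28 S3=38 S4=28 blocked=[]
Op 7: conn=9 S1=24 S2=28 S3=38 S4=28 blocked=[]
Op 8: conn=-10 S1=24 S2=28 S3=19 S4=28 blocked=[1, 2, 3, 4]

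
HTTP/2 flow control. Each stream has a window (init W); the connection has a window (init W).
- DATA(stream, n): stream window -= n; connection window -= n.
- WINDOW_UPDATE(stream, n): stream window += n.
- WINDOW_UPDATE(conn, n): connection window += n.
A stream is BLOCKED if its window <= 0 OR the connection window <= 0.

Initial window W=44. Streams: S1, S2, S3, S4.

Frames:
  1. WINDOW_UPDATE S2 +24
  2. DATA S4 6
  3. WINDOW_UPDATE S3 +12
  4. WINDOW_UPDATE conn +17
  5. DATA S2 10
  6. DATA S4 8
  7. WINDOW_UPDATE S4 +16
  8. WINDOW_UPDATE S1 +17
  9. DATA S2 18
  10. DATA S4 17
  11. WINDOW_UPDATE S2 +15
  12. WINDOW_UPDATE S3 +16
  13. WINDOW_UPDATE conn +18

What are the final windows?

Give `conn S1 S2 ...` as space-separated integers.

Op 1: conn=44 S1=44 S2=68 S3=44 S4=44 blocked=[]
Op 2: conn=38 S1=44 S2=68 S3=44 S4=38 blocked=[]
Op 3: conn=38 S1=44 S2=68 S3=56 S4=38 blocked=[]
Op 4: conn=55 S1=44 S2=68 S3=56 S4=38 blocked=[]
Op 5: conn=45 S1=44 S2=58 S3=56 S4=38 blocked=[]
Op 6: conn=37 S1=44 S2=58 S3=56 S4=30 blocked=[]
Op 7: conn=37 S1=44 S2=58 S3=56 S4=46 blocked=[]
Op 8: conn=37 S1=61 S2=58 S3=56 S4=46 blocked=[]
Op 9: conn=19 S1=61 S2=40 S3=56 S4=46 blocked=[]
Op 10: conn=2 S1=61 S2=40 S3=56 S4=29 blocked=[]
Op 11: conn=2 S1=61 S2=55 S3=56 S4=29 blocked=[]
Op 12: conn=2 S1=61 S2=55 S3=72 S4=29 blocked=[]
Op 13: conn=20 S1=61 S2=55 S3=72 S4=29 blocked=[]

Answer: 20 61 55 72 29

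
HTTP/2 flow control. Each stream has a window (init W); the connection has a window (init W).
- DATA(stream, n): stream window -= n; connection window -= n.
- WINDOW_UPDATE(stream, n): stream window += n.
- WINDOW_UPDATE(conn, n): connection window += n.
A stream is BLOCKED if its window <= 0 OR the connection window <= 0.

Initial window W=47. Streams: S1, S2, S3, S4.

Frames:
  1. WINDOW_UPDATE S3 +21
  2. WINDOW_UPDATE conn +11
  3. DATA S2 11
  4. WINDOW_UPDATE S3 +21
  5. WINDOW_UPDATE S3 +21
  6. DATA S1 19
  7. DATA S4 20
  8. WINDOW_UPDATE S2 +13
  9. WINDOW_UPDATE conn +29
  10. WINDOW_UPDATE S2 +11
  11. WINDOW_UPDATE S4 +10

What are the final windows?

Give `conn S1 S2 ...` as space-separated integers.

Op 1: conn=47 S1=47 S2=47 S3=68 S4=47 blocked=[]
Op 2: conn=58 S1=47 S2=47 S3=68 S4=47 blocked=[]
Op 3: conn=47 S1=47 S2=36 S3=68 S4=47 blocked=[]
Op 4: conn=47 S1=47 S2=36 S3=89 S4=47 blocked=[]
Op 5: conn=47 S1=47 S2=36 S3=110 S4=47 blocked=[]
Op 6: conn=28 S1=28 S2=36 S3=110 S4=47 blocked=[]
Op 7: conn=8 S1=28 S2=36 S3=110 S4=27 blocked=[]
Op 8: conn=8 S1=28 S2=49 S3=110 S4=27 blocked=[]
Op 9: conn=37 S1=28 S2=49 S3=110 S4=27 blocked=[]
Op 10: conn=37 S1=28 S2=60 S3=110 S4=27 blocked=[]
Op 11: conn=37 S1=28 S2=60 S3=110 S4=37 blocked=[]

Answer: 37 28 60 110 37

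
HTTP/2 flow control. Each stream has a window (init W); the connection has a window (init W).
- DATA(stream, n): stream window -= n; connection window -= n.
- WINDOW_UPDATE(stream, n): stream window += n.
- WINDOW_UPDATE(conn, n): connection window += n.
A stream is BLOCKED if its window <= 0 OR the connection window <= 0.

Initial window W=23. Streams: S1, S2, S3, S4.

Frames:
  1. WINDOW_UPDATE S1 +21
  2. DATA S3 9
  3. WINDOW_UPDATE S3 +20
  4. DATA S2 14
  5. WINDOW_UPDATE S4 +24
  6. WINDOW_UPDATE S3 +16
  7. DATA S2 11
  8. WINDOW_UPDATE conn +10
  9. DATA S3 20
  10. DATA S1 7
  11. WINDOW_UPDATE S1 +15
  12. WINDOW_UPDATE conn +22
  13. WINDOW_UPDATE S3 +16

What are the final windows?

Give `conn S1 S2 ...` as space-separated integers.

Op 1: conn=23 S1=44 S2=23 S3=23 S4=23 blocked=[]
Op 2: conn=14 S1=44 S2=23 S3=14 S4=23 blocked=[]
Op 3: conn=14 S1=44 S2=23 S3=34 S4=23 blocked=[]
Op 4: conn=0 S1=44 S2=9 S3=34 S4=23 blocked=[1, 2, 3, 4]
Op 5: conn=0 S1=44 S2=9 S3=34 S4=47 blocked=[1, 2, 3, 4]
Op 6: conn=0 S1=44 S2=9 S3=50 S4=47 blocked=[1, 2, 3, 4]
Op 7: conn=-11 S1=44 S2=-2 S3=50 S4=47 blocked=[1, 2, 3, 4]
Op 8: conn=-1 S1=44 S2=-2 S3=50 S4=47 blocked=[1, 2, 3, 4]
Op 9: conn=-21 S1=44 S2=-2 S3=30 S4=47 blocked=[1, 2, 3, 4]
Op 10: conn=-28 S1=37 S2=-2 S3=30 S4=47 blocked=[1, 2, 3, 4]
Op 11: conn=-28 S1=52 S2=-2 S3=30 S4=47 blocked=[1, 2, 3, 4]
Op 12: conn=-6 S1=52 S2=-2 S3=30 S4=47 blocked=[1, 2, 3, 4]
Op 13: conn=-6 S1=52 S2=-2 S3=46 S4=47 blocked=[1, 2, 3, 4]

Answer: -6 52 -2 46 47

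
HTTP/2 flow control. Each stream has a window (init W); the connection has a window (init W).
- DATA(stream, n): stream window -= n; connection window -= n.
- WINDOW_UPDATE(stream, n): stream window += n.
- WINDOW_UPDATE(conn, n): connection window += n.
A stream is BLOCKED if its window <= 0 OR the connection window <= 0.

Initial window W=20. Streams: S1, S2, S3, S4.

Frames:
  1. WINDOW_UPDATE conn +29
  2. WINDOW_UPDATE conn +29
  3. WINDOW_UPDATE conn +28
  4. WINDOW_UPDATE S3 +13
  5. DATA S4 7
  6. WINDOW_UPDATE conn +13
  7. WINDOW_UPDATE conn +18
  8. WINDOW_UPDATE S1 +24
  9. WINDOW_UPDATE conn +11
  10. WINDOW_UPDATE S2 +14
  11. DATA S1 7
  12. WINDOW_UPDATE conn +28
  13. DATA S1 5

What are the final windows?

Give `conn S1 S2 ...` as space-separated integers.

Op 1: conn=49 S1=20 S2=20 S3=20 S4=20 blocked=[]
Op 2: conn=78 S1=20 S2=20 S3=20 S4=20 blocked=[]
Op 3: conn=106 S1=20 S2=20 S3=20 S4=20 blocked=[]
Op 4: conn=106 S1=20 S2=20 S3=33 S4=20 blocked=[]
Op 5: conn=99 S1=20 S2=20 S3=33 S4=13 blocked=[]
Op 6: conn=112 S1=20 S2=20 S3=33 S4=13 blocked=[]
Op 7: conn=130 S1=20 S2=20 S3=33 S4=13 blocked=[]
Op 8: conn=130 S1=44 S2=20 S3=33 S4=13 blocked=[]
Op 9: conn=141 S1=44 S2=20 S3=33 S4=13 blocked=[]
Op 10: conn=141 S1=44 S2=34 S3=33 S4=13 blocked=[]
Op 11: conn=134 S1=37 S2=34 S3=33 S4=13 blocked=[]
Op 12: conn=162 S1=37 S2=34 S3=33 S4=13 blocked=[]
Op 13: conn=157 S1=32 S2=34 S3=33 S4=13 blocked=[]

Answer: 157 32 34 33 13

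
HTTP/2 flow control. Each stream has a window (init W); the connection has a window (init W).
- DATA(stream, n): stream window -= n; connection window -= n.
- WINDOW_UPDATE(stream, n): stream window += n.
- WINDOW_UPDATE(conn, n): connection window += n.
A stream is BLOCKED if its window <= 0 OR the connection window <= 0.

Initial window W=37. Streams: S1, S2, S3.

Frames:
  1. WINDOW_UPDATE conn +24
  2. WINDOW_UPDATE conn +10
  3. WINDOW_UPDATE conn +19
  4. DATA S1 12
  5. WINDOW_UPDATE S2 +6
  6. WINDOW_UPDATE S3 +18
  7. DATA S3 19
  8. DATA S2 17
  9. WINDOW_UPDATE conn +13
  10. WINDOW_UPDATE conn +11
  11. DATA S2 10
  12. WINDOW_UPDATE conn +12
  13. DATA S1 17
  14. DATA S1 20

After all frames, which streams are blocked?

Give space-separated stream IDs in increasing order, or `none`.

Answer: S1

Derivation:
Op 1: conn=61 S1=37 S2=37 S3=37 blocked=[]
Op 2: conn=71 S1=37 S2=37 S3=37 blocked=[]
Op 3: conn=90 S1=37 S2=37 S3=37 blocked=[]
Op 4: conn=78 S1=25 S2=37 S3=37 blocked=[]
Op 5: conn=78 S1=25 S2=43 S3=37 blocked=[]
Op 6: conn=78 S1=25 S2=43 S3=55 blocked=[]
Op 7: conn=59 S1=25 S2=43 S3=36 blocked=[]
Op 8: conn=42 S1=25 S2=26 S3=36 blocked=[]
Op 9: conn=55 S1=25 S2=26 S3=36 blocked=[]
Op 10: conn=66 S1=25 S2=26 S3=36 blocked=[]
Op 11: conn=56 S1=25 S2=16 S3=36 blocked=[]
Op 12: conn=68 S1=25 S2=16 S3=36 blocked=[]
Op 13: conn=51 S1=8 S2=16 S3=36 blocked=[]
Op 14: conn=31 S1=-12 S2=16 S3=36 blocked=[1]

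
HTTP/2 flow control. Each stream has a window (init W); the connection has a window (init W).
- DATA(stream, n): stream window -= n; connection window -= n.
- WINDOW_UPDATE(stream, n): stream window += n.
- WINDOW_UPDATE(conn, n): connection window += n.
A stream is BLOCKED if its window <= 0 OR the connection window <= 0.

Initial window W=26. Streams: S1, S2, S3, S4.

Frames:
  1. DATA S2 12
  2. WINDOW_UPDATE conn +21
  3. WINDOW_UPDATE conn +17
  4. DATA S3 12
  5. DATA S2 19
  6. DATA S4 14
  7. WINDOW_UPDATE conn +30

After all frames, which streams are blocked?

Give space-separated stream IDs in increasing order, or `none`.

Answer: S2

Derivation:
Op 1: conn=14 S1=26 S2=14 S3=26 S4=26 blocked=[]
Op 2: conn=35 S1=26 S2=14 S3=26 S4=26 blocked=[]
Op 3: conn=52 S1=26 S2=14 S3=26 S4=26 blocked=[]
Op 4: conn=40 S1=26 S2=14 S3=14 S4=26 blocked=[]
Op 5: conn=21 S1=26 S2=-5 S3=14 S4=26 blocked=[2]
Op 6: conn=7 S1=26 S2=-5 S3=14 S4=12 blocked=[2]
Op 7: conn=37 S1=26 S2=-5 S3=14 S4=12 blocked=[2]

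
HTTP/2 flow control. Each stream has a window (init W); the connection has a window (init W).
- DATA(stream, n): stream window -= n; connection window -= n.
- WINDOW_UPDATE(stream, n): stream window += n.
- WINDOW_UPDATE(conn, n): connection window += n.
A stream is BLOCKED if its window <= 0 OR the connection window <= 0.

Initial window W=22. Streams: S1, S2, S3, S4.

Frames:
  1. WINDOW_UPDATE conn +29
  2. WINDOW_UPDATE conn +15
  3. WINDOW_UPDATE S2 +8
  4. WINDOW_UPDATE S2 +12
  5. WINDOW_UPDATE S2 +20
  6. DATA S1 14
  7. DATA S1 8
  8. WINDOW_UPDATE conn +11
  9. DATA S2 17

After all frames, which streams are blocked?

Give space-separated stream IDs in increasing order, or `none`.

Answer: S1

Derivation:
Op 1: conn=51 S1=22 S2=22 S3=22 S4=22 blocked=[]
Op 2: conn=66 S1=22 S2=22 S3=22 S4=22 blocked=[]
Op 3: conn=66 S1=22 S2=30 S3=22 S4=22 blocked=[]
Op 4: conn=66 S1=22 S2=42 S3=22 S4=22 blocked=[]
Op 5: conn=66 S1=22 S2=62 S3=22 S4=22 blocked=[]
Op 6: conn=52 S1=8 S2=62 S3=22 S4=22 blocked=[]
Op 7: conn=44 S1=0 S2=62 S3=22 S4=22 blocked=[1]
Op 8: conn=55 S1=0 S2=62 S3=22 S4=22 blocked=[1]
Op 9: conn=38 S1=0 S2=45 S3=22 S4=22 blocked=[1]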